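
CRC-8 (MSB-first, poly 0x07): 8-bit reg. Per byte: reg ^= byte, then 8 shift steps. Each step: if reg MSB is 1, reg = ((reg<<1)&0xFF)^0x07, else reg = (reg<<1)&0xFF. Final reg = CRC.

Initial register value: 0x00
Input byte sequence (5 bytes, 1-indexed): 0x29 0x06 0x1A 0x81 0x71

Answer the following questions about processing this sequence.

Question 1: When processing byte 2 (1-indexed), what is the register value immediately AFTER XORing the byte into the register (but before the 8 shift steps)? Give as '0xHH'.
Register before byte 2: 0xDF
Byte 2: 0x06
0xDF XOR 0x06 = 0xD9

Answer: 0xD9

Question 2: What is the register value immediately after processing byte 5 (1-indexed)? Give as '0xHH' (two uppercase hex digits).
After byte 1 (0x29): reg=0xDF
After byte 2 (0x06): reg=0x01
After byte 3 (0x1A): reg=0x41
After byte 4 (0x81): reg=0x4E
After byte 5 (0x71): reg=0xBD

Answer: 0xBD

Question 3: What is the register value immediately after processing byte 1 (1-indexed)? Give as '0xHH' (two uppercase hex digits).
Answer: 0xDF

Derivation:
After byte 1 (0x29): reg=0xDF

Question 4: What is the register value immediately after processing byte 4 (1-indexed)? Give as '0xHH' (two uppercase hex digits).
Answer: 0x4E

Derivation:
After byte 1 (0x29): reg=0xDF
After byte 2 (0x06): reg=0x01
After byte 3 (0x1A): reg=0x41
After byte 4 (0x81): reg=0x4E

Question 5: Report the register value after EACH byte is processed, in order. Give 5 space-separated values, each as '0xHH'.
0xDF 0x01 0x41 0x4E 0xBD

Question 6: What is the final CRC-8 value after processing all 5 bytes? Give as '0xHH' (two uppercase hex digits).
Answer: 0xBD

Derivation:
After byte 1 (0x29): reg=0xDF
After byte 2 (0x06): reg=0x01
After byte 3 (0x1A): reg=0x41
After byte 4 (0x81): reg=0x4E
After byte 5 (0x71): reg=0xBD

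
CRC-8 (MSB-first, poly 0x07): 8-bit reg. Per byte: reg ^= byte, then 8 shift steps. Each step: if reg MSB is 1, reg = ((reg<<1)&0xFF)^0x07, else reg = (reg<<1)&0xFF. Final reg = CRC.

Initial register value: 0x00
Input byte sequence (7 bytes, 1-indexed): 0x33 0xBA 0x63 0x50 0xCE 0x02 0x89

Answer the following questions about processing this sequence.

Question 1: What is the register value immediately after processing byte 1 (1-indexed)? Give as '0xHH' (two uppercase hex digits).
Answer: 0x99

Derivation:
After byte 1 (0x33): reg=0x99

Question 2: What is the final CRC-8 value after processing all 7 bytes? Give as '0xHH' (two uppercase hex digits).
Answer: 0x8B

Derivation:
After byte 1 (0x33): reg=0x99
After byte 2 (0xBA): reg=0xE9
After byte 3 (0x63): reg=0xBF
After byte 4 (0x50): reg=0x83
After byte 5 (0xCE): reg=0xE4
After byte 6 (0x02): reg=0xBC
After byte 7 (0x89): reg=0x8B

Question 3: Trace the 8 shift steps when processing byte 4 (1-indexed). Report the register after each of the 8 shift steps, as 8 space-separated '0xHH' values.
After byte 1 (0x33): reg=0x99
After byte 2 (0xBA): reg=0xE9
After byte 3 (0x63): reg=0xBF
Register before byte 4: 0xBF
After XOR with byte 0x50: 0xEF

Answer: 0xD9 0xB5 0x6D 0xDA 0xB3 0x61 0xC2 0x83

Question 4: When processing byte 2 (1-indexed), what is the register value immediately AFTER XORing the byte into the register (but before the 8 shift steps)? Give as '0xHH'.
Register before byte 2: 0x99
Byte 2: 0xBA
0x99 XOR 0xBA = 0x23

Answer: 0x23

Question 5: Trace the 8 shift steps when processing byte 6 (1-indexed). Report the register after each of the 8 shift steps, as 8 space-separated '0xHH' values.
Answer: 0xCB 0x91 0x25 0x4A 0x94 0x2F 0x5E 0xBC

Derivation:
After byte 1 (0x33): reg=0x99
After byte 2 (0xBA): reg=0xE9
After byte 3 (0x63): reg=0xBF
After byte 4 (0x50): reg=0x83
After byte 5 (0xCE): reg=0xE4
Register before byte 6: 0xE4
After XOR with byte 0x02: 0xE6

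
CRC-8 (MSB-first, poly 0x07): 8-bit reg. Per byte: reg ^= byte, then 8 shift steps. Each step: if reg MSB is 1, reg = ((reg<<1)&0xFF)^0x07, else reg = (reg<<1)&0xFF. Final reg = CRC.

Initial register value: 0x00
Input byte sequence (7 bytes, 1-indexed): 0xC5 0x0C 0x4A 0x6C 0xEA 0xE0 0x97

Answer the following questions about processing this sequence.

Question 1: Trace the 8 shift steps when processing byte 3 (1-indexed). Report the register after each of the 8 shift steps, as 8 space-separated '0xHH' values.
Answer: 0x83 0x01 0x02 0x04 0x08 0x10 0x20 0x40

Derivation:
After byte 1 (0xC5): reg=0x55
After byte 2 (0x0C): reg=0x88
Register before byte 3: 0x88
After XOR with byte 0x4A: 0xC2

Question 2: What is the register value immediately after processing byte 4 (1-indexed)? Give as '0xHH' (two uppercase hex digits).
Answer: 0xC4

Derivation:
After byte 1 (0xC5): reg=0x55
After byte 2 (0x0C): reg=0x88
After byte 3 (0x4A): reg=0x40
After byte 4 (0x6C): reg=0xC4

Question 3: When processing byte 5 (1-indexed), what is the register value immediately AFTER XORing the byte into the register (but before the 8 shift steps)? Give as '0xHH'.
Register before byte 5: 0xC4
Byte 5: 0xEA
0xC4 XOR 0xEA = 0x2E

Answer: 0x2E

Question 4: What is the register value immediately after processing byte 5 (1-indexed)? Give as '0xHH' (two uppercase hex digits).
After byte 1 (0xC5): reg=0x55
After byte 2 (0x0C): reg=0x88
After byte 3 (0x4A): reg=0x40
After byte 4 (0x6C): reg=0xC4
After byte 5 (0xEA): reg=0xCA

Answer: 0xCA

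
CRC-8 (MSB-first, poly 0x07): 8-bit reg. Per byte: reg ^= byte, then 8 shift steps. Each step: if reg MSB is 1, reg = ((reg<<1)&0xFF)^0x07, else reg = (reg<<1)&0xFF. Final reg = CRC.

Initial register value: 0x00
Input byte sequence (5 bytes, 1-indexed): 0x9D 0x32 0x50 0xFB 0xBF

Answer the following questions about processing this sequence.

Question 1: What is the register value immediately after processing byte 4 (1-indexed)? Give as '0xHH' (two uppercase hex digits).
Answer: 0x7C

Derivation:
After byte 1 (0x9D): reg=0xDA
After byte 2 (0x32): reg=0x96
After byte 3 (0x50): reg=0x5C
After byte 4 (0xFB): reg=0x7C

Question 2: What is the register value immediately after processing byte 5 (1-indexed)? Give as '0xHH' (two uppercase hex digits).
After byte 1 (0x9D): reg=0xDA
After byte 2 (0x32): reg=0x96
After byte 3 (0x50): reg=0x5C
After byte 4 (0xFB): reg=0x7C
After byte 5 (0xBF): reg=0x47

Answer: 0x47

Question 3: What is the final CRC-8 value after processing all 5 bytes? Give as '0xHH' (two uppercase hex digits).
After byte 1 (0x9D): reg=0xDA
After byte 2 (0x32): reg=0x96
After byte 3 (0x50): reg=0x5C
After byte 4 (0xFB): reg=0x7C
After byte 5 (0xBF): reg=0x47

Answer: 0x47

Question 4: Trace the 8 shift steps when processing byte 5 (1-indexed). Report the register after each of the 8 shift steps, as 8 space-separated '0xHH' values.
Answer: 0x81 0x05 0x0A 0x14 0x28 0x50 0xA0 0x47

Derivation:
After byte 1 (0x9D): reg=0xDA
After byte 2 (0x32): reg=0x96
After byte 3 (0x50): reg=0x5C
After byte 4 (0xFB): reg=0x7C
Register before byte 5: 0x7C
After XOR with byte 0xBF: 0xC3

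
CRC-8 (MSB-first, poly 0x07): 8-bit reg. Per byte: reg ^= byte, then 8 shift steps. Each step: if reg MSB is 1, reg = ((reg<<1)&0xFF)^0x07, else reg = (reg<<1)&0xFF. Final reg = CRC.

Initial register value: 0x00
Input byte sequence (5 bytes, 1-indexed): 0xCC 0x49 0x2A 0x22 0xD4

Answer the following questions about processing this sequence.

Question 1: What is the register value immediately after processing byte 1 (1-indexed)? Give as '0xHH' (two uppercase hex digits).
Answer: 0x6A

Derivation:
After byte 1 (0xCC): reg=0x6A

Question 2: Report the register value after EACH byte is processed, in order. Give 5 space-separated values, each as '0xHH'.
0x6A 0xE9 0x47 0x3C 0x96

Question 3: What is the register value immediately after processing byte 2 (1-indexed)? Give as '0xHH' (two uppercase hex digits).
Answer: 0xE9

Derivation:
After byte 1 (0xCC): reg=0x6A
After byte 2 (0x49): reg=0xE9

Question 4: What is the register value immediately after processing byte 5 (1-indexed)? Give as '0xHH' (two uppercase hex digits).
Answer: 0x96

Derivation:
After byte 1 (0xCC): reg=0x6A
After byte 2 (0x49): reg=0xE9
After byte 3 (0x2A): reg=0x47
After byte 4 (0x22): reg=0x3C
After byte 5 (0xD4): reg=0x96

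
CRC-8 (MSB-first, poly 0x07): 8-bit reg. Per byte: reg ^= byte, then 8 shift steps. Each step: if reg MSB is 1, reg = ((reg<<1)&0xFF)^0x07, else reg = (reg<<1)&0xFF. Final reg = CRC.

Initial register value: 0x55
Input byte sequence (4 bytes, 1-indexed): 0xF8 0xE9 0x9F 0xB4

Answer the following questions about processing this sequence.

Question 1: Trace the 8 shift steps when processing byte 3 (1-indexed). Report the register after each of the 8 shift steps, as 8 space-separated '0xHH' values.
After byte 1 (0xF8): reg=0x4A
After byte 2 (0xE9): reg=0x60
Register before byte 3: 0x60
After XOR with byte 0x9F: 0xFF

Answer: 0xF9 0xF5 0xED 0xDD 0xBD 0x7D 0xFA 0xF3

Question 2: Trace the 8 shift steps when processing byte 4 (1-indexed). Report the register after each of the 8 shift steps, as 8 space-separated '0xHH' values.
Answer: 0x8E 0x1B 0x36 0x6C 0xD8 0xB7 0x69 0xD2

Derivation:
After byte 1 (0xF8): reg=0x4A
After byte 2 (0xE9): reg=0x60
After byte 3 (0x9F): reg=0xF3
Register before byte 4: 0xF3
After XOR with byte 0xB4: 0x47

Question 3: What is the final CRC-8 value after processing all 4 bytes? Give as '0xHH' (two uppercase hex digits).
After byte 1 (0xF8): reg=0x4A
After byte 2 (0xE9): reg=0x60
After byte 3 (0x9F): reg=0xF3
After byte 4 (0xB4): reg=0xD2

Answer: 0xD2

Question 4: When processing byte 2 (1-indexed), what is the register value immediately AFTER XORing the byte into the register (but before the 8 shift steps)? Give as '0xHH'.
Register before byte 2: 0x4A
Byte 2: 0xE9
0x4A XOR 0xE9 = 0xA3

Answer: 0xA3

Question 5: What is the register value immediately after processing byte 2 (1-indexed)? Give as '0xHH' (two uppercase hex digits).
After byte 1 (0xF8): reg=0x4A
After byte 2 (0xE9): reg=0x60

Answer: 0x60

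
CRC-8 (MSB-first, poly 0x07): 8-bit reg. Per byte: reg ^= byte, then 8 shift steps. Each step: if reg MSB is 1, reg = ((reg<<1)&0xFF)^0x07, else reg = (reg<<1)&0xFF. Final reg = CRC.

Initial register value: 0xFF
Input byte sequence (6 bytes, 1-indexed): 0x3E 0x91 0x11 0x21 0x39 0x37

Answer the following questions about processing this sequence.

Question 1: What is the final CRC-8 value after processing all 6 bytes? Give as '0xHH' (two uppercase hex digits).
Answer: 0xEC

Derivation:
After byte 1 (0x3E): reg=0x49
After byte 2 (0x91): reg=0x06
After byte 3 (0x11): reg=0x65
After byte 4 (0x21): reg=0xDB
After byte 5 (0x39): reg=0xA0
After byte 6 (0x37): reg=0xEC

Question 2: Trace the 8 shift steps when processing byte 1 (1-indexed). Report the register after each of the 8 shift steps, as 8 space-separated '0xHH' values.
Register before byte 1: 0xFF
After XOR with byte 0x3E: 0xC1

Answer: 0x85 0x0D 0x1A 0x34 0x68 0xD0 0xA7 0x49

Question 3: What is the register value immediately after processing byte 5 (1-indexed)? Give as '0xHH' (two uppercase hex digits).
After byte 1 (0x3E): reg=0x49
After byte 2 (0x91): reg=0x06
After byte 3 (0x11): reg=0x65
After byte 4 (0x21): reg=0xDB
After byte 5 (0x39): reg=0xA0

Answer: 0xA0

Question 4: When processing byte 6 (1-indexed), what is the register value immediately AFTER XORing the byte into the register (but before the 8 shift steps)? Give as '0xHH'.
Answer: 0x97

Derivation:
Register before byte 6: 0xA0
Byte 6: 0x37
0xA0 XOR 0x37 = 0x97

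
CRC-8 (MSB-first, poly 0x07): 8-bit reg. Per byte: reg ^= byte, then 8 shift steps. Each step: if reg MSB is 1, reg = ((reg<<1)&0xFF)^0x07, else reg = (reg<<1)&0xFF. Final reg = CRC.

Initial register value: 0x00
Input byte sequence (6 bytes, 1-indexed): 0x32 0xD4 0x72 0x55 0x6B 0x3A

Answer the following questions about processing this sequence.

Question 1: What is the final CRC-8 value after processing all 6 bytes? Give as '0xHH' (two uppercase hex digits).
After byte 1 (0x32): reg=0x9E
After byte 2 (0xD4): reg=0xF1
After byte 3 (0x72): reg=0x80
After byte 4 (0x55): reg=0x25
After byte 5 (0x6B): reg=0xED
After byte 6 (0x3A): reg=0x2B

Answer: 0x2B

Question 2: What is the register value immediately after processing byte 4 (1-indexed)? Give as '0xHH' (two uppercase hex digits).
After byte 1 (0x32): reg=0x9E
After byte 2 (0xD4): reg=0xF1
After byte 3 (0x72): reg=0x80
After byte 4 (0x55): reg=0x25

Answer: 0x25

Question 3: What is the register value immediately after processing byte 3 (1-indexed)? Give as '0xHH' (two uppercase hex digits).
Answer: 0x80

Derivation:
After byte 1 (0x32): reg=0x9E
After byte 2 (0xD4): reg=0xF1
After byte 3 (0x72): reg=0x80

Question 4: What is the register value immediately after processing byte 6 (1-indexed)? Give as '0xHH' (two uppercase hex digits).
Answer: 0x2B

Derivation:
After byte 1 (0x32): reg=0x9E
After byte 2 (0xD4): reg=0xF1
After byte 3 (0x72): reg=0x80
After byte 4 (0x55): reg=0x25
After byte 5 (0x6B): reg=0xED
After byte 6 (0x3A): reg=0x2B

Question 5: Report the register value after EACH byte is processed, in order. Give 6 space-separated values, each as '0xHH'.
0x9E 0xF1 0x80 0x25 0xED 0x2B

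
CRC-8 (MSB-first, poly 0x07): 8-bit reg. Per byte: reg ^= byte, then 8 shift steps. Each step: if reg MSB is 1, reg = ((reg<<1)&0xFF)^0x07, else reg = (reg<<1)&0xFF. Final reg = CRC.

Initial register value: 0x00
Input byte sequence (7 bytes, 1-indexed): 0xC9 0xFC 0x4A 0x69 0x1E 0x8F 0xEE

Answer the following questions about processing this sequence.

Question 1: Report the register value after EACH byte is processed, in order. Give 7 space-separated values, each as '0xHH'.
0x71 0xAA 0xAE 0x5B 0xDC 0xBE 0xB7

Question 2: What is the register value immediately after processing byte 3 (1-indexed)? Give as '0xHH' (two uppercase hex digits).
After byte 1 (0xC9): reg=0x71
After byte 2 (0xFC): reg=0xAA
After byte 3 (0x4A): reg=0xAE

Answer: 0xAE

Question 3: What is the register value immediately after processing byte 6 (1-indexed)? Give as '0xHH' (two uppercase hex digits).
After byte 1 (0xC9): reg=0x71
After byte 2 (0xFC): reg=0xAA
After byte 3 (0x4A): reg=0xAE
After byte 4 (0x69): reg=0x5B
After byte 5 (0x1E): reg=0xDC
After byte 6 (0x8F): reg=0xBE

Answer: 0xBE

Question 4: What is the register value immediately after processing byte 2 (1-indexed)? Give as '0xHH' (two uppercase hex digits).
After byte 1 (0xC9): reg=0x71
After byte 2 (0xFC): reg=0xAA

Answer: 0xAA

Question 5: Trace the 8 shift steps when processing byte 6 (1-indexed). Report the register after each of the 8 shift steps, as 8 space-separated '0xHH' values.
Answer: 0xA6 0x4B 0x96 0x2B 0x56 0xAC 0x5F 0xBE

Derivation:
After byte 1 (0xC9): reg=0x71
After byte 2 (0xFC): reg=0xAA
After byte 3 (0x4A): reg=0xAE
After byte 4 (0x69): reg=0x5B
After byte 5 (0x1E): reg=0xDC
Register before byte 6: 0xDC
After XOR with byte 0x8F: 0x53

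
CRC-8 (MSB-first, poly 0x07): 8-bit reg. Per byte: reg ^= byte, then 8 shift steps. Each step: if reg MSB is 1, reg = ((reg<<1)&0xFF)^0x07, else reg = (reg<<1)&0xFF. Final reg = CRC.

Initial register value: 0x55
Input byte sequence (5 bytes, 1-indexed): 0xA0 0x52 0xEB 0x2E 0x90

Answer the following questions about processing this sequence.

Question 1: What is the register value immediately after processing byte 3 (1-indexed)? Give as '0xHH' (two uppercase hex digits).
After byte 1 (0xA0): reg=0xC5
After byte 2 (0x52): reg=0xEC
After byte 3 (0xEB): reg=0x15

Answer: 0x15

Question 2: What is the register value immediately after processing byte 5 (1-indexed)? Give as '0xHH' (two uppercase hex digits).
After byte 1 (0xA0): reg=0xC5
After byte 2 (0x52): reg=0xEC
After byte 3 (0xEB): reg=0x15
After byte 4 (0x2E): reg=0xA1
After byte 5 (0x90): reg=0x97

Answer: 0x97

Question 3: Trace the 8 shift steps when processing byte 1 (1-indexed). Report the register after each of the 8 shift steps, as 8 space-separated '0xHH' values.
Answer: 0xED 0xDD 0xBD 0x7D 0xFA 0xF3 0xE1 0xC5

Derivation:
Register before byte 1: 0x55
After XOR with byte 0xA0: 0xF5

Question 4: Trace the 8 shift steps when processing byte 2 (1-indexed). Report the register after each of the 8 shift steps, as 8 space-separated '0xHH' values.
After byte 1 (0xA0): reg=0xC5
Register before byte 2: 0xC5
After XOR with byte 0x52: 0x97

Answer: 0x29 0x52 0xA4 0x4F 0x9E 0x3B 0x76 0xEC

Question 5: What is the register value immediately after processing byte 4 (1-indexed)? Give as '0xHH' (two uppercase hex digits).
After byte 1 (0xA0): reg=0xC5
After byte 2 (0x52): reg=0xEC
After byte 3 (0xEB): reg=0x15
After byte 4 (0x2E): reg=0xA1

Answer: 0xA1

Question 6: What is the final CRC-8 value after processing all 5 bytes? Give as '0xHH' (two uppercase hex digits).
After byte 1 (0xA0): reg=0xC5
After byte 2 (0x52): reg=0xEC
After byte 3 (0xEB): reg=0x15
After byte 4 (0x2E): reg=0xA1
After byte 5 (0x90): reg=0x97

Answer: 0x97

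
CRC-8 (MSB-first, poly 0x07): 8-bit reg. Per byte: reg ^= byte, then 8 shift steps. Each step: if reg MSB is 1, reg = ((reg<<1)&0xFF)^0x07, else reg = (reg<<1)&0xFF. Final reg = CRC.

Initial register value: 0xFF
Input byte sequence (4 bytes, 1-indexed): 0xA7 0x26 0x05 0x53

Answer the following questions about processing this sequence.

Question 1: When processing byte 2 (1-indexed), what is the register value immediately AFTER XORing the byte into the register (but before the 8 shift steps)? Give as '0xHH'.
Answer: 0xA9

Derivation:
Register before byte 2: 0x8F
Byte 2: 0x26
0x8F XOR 0x26 = 0xA9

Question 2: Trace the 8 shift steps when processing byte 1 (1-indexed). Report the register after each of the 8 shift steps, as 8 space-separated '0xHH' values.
Answer: 0xB0 0x67 0xCE 0x9B 0x31 0x62 0xC4 0x8F

Derivation:
Register before byte 1: 0xFF
After XOR with byte 0xA7: 0x58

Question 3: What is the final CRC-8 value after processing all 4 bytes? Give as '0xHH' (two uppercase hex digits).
After byte 1 (0xA7): reg=0x8F
After byte 2 (0x26): reg=0x56
After byte 3 (0x05): reg=0xBE
After byte 4 (0x53): reg=0x8D

Answer: 0x8D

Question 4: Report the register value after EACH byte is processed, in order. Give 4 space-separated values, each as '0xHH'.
0x8F 0x56 0xBE 0x8D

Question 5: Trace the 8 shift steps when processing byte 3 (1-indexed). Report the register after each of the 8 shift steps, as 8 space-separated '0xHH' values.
Answer: 0xA6 0x4B 0x96 0x2B 0x56 0xAC 0x5F 0xBE

Derivation:
After byte 1 (0xA7): reg=0x8F
After byte 2 (0x26): reg=0x56
Register before byte 3: 0x56
After XOR with byte 0x05: 0x53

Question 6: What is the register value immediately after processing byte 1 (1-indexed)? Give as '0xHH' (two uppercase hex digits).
Answer: 0x8F

Derivation:
After byte 1 (0xA7): reg=0x8F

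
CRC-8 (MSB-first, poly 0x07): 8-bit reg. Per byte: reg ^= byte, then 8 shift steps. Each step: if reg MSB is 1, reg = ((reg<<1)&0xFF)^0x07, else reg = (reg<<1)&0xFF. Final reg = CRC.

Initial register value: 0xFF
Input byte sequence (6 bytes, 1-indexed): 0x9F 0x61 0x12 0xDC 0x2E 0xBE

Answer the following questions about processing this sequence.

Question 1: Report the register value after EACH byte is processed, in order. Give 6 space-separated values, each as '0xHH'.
0x27 0xD5 0x5B 0x9C 0x17 0x56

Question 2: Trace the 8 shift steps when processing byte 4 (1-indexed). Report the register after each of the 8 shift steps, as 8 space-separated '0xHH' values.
After byte 1 (0x9F): reg=0x27
After byte 2 (0x61): reg=0xD5
After byte 3 (0x12): reg=0x5B
Register before byte 4: 0x5B
After XOR with byte 0xDC: 0x87

Answer: 0x09 0x12 0x24 0x48 0x90 0x27 0x4E 0x9C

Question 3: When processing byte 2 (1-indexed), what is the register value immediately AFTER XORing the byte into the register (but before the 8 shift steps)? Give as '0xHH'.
Register before byte 2: 0x27
Byte 2: 0x61
0x27 XOR 0x61 = 0x46

Answer: 0x46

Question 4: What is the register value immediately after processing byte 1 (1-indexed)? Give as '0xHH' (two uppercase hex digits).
Answer: 0x27

Derivation:
After byte 1 (0x9F): reg=0x27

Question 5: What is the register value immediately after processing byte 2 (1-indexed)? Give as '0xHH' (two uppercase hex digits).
After byte 1 (0x9F): reg=0x27
After byte 2 (0x61): reg=0xD5

Answer: 0xD5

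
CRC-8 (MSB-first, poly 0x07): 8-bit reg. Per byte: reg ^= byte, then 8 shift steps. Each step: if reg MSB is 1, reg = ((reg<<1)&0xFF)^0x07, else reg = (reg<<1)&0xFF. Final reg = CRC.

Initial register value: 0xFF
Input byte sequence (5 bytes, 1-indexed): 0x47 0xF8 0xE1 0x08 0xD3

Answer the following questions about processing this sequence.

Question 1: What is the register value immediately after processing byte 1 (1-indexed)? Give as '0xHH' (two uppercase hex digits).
Answer: 0x21

Derivation:
After byte 1 (0x47): reg=0x21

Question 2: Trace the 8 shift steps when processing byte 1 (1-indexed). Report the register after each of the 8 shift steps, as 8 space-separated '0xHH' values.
Answer: 0x77 0xEE 0xDB 0xB1 0x65 0xCA 0x93 0x21

Derivation:
Register before byte 1: 0xFF
After XOR with byte 0x47: 0xB8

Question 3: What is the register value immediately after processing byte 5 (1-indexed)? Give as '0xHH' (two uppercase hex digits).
After byte 1 (0x47): reg=0x21
After byte 2 (0xF8): reg=0x01
After byte 3 (0xE1): reg=0xAE
After byte 4 (0x08): reg=0x7B
After byte 5 (0xD3): reg=0x51

Answer: 0x51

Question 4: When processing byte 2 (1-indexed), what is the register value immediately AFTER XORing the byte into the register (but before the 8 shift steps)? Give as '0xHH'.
Answer: 0xD9

Derivation:
Register before byte 2: 0x21
Byte 2: 0xF8
0x21 XOR 0xF8 = 0xD9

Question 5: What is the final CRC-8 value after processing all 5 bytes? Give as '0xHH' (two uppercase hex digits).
After byte 1 (0x47): reg=0x21
After byte 2 (0xF8): reg=0x01
After byte 3 (0xE1): reg=0xAE
After byte 4 (0x08): reg=0x7B
After byte 5 (0xD3): reg=0x51

Answer: 0x51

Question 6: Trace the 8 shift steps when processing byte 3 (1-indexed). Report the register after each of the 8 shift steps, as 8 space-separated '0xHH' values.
After byte 1 (0x47): reg=0x21
After byte 2 (0xF8): reg=0x01
Register before byte 3: 0x01
After XOR with byte 0xE1: 0xE0

Answer: 0xC7 0x89 0x15 0x2A 0x54 0xA8 0x57 0xAE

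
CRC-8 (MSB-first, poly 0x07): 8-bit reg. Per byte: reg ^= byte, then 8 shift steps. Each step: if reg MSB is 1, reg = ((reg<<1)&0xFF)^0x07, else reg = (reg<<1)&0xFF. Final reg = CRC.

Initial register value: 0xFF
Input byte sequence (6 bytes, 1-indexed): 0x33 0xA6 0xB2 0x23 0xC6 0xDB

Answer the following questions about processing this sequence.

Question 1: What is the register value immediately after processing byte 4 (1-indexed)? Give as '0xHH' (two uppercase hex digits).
Answer: 0xFB

Derivation:
After byte 1 (0x33): reg=0x6A
After byte 2 (0xA6): reg=0x6A
After byte 3 (0xB2): reg=0x06
After byte 4 (0x23): reg=0xFB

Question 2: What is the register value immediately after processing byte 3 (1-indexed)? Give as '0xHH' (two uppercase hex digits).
After byte 1 (0x33): reg=0x6A
After byte 2 (0xA6): reg=0x6A
After byte 3 (0xB2): reg=0x06

Answer: 0x06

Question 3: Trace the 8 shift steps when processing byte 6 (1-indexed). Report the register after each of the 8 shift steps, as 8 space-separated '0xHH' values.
Answer: 0xD0 0xA7 0x49 0x92 0x23 0x46 0x8C 0x1F

Derivation:
After byte 1 (0x33): reg=0x6A
After byte 2 (0xA6): reg=0x6A
After byte 3 (0xB2): reg=0x06
After byte 4 (0x23): reg=0xFB
After byte 5 (0xC6): reg=0xB3
Register before byte 6: 0xB3
After XOR with byte 0xDB: 0x68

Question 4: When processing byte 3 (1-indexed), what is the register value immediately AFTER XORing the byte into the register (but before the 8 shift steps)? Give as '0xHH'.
Answer: 0xD8

Derivation:
Register before byte 3: 0x6A
Byte 3: 0xB2
0x6A XOR 0xB2 = 0xD8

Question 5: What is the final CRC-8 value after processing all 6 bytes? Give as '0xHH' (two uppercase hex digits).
After byte 1 (0x33): reg=0x6A
After byte 2 (0xA6): reg=0x6A
After byte 3 (0xB2): reg=0x06
After byte 4 (0x23): reg=0xFB
After byte 5 (0xC6): reg=0xB3
After byte 6 (0xDB): reg=0x1F

Answer: 0x1F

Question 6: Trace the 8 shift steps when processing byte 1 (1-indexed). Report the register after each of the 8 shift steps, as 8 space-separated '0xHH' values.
Answer: 0x9F 0x39 0x72 0xE4 0xCF 0x99 0x35 0x6A

Derivation:
Register before byte 1: 0xFF
After XOR with byte 0x33: 0xCC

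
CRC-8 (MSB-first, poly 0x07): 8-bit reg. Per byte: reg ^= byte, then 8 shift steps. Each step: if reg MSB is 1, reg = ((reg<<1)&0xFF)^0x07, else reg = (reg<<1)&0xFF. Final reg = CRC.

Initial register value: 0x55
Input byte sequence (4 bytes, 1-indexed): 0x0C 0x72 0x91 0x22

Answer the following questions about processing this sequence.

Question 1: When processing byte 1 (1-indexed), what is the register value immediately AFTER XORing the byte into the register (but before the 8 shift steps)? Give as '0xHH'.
Register before byte 1: 0x55
Byte 1: 0x0C
0x55 XOR 0x0C = 0x59

Answer: 0x59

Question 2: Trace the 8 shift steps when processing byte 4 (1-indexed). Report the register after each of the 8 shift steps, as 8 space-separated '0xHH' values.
After byte 1 (0x0C): reg=0x88
After byte 2 (0x72): reg=0xE8
After byte 3 (0x91): reg=0x68
Register before byte 4: 0x68
After XOR with byte 0x22: 0x4A

Answer: 0x94 0x2F 0x5E 0xBC 0x7F 0xFE 0xFB 0xF1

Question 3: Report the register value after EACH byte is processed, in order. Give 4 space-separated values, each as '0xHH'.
0x88 0xE8 0x68 0xF1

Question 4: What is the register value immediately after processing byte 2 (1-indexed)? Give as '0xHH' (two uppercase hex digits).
Answer: 0xE8

Derivation:
After byte 1 (0x0C): reg=0x88
After byte 2 (0x72): reg=0xE8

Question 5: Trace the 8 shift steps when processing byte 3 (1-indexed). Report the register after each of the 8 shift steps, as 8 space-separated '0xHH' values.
After byte 1 (0x0C): reg=0x88
After byte 2 (0x72): reg=0xE8
Register before byte 3: 0xE8
After XOR with byte 0x91: 0x79

Answer: 0xF2 0xE3 0xC1 0x85 0x0D 0x1A 0x34 0x68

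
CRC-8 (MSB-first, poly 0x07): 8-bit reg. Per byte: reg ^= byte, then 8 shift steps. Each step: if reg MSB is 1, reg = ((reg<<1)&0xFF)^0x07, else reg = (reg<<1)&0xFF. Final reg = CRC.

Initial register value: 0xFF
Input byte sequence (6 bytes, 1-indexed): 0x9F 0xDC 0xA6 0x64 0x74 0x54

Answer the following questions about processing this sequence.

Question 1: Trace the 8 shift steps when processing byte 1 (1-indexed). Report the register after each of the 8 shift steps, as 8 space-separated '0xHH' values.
Answer: 0xC0 0x87 0x09 0x12 0x24 0x48 0x90 0x27

Derivation:
Register before byte 1: 0xFF
After XOR with byte 0x9F: 0x60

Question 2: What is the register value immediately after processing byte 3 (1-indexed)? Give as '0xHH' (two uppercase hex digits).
Answer: 0xF8

Derivation:
After byte 1 (0x9F): reg=0x27
After byte 2 (0xDC): reg=0xEF
After byte 3 (0xA6): reg=0xF8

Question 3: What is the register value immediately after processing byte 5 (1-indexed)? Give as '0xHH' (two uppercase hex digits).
After byte 1 (0x9F): reg=0x27
After byte 2 (0xDC): reg=0xEF
After byte 3 (0xA6): reg=0xF8
After byte 4 (0x64): reg=0xDD
After byte 5 (0x74): reg=0x56

Answer: 0x56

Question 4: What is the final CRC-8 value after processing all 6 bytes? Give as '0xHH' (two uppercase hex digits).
Answer: 0x0E

Derivation:
After byte 1 (0x9F): reg=0x27
After byte 2 (0xDC): reg=0xEF
After byte 3 (0xA6): reg=0xF8
After byte 4 (0x64): reg=0xDD
After byte 5 (0x74): reg=0x56
After byte 6 (0x54): reg=0x0E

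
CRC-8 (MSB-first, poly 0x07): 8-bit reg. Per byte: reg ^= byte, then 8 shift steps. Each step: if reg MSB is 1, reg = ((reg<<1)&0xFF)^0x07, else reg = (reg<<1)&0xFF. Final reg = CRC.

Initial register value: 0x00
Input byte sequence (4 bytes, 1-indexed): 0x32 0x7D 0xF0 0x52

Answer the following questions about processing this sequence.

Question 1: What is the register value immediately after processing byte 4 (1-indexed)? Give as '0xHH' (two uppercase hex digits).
After byte 1 (0x32): reg=0x9E
After byte 2 (0x7D): reg=0xA7
After byte 3 (0xF0): reg=0xA2
After byte 4 (0x52): reg=0xDE

Answer: 0xDE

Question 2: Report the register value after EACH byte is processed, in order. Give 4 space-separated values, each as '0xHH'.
0x9E 0xA7 0xA2 0xDE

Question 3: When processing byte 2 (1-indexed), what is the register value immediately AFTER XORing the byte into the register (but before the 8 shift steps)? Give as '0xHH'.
Answer: 0xE3

Derivation:
Register before byte 2: 0x9E
Byte 2: 0x7D
0x9E XOR 0x7D = 0xE3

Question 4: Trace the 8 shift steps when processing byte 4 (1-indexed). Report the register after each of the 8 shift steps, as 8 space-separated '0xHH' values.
After byte 1 (0x32): reg=0x9E
After byte 2 (0x7D): reg=0xA7
After byte 3 (0xF0): reg=0xA2
Register before byte 4: 0xA2
After XOR with byte 0x52: 0xF0

Answer: 0xE7 0xC9 0x95 0x2D 0x5A 0xB4 0x6F 0xDE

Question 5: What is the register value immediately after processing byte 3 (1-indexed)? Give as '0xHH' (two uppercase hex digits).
After byte 1 (0x32): reg=0x9E
After byte 2 (0x7D): reg=0xA7
After byte 3 (0xF0): reg=0xA2

Answer: 0xA2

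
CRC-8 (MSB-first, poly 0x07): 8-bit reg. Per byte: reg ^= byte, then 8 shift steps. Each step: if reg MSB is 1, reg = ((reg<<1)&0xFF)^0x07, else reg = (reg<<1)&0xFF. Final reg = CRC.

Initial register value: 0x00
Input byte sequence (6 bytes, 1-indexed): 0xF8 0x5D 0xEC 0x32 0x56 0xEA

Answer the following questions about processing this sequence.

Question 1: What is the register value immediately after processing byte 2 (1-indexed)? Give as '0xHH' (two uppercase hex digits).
After byte 1 (0xF8): reg=0xE6
After byte 2 (0x5D): reg=0x28

Answer: 0x28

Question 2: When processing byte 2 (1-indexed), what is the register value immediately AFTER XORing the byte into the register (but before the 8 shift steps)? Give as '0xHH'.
Answer: 0xBB

Derivation:
Register before byte 2: 0xE6
Byte 2: 0x5D
0xE6 XOR 0x5D = 0xBB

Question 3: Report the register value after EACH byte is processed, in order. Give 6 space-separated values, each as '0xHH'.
0xE6 0x28 0x52 0x27 0x50 0x2F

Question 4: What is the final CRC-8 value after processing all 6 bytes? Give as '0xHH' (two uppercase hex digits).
Answer: 0x2F

Derivation:
After byte 1 (0xF8): reg=0xE6
After byte 2 (0x5D): reg=0x28
After byte 3 (0xEC): reg=0x52
After byte 4 (0x32): reg=0x27
After byte 5 (0x56): reg=0x50
After byte 6 (0xEA): reg=0x2F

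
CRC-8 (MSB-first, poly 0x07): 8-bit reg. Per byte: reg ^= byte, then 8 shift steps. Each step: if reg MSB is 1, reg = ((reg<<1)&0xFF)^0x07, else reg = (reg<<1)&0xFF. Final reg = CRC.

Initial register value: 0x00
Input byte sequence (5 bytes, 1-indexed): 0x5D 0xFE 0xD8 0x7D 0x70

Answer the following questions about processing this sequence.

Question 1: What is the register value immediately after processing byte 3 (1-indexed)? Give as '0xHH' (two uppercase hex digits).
After byte 1 (0x5D): reg=0x94
After byte 2 (0xFE): reg=0x11
After byte 3 (0xD8): reg=0x71

Answer: 0x71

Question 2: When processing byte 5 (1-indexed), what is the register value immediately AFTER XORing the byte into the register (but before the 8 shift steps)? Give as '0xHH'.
Register before byte 5: 0x24
Byte 5: 0x70
0x24 XOR 0x70 = 0x54

Answer: 0x54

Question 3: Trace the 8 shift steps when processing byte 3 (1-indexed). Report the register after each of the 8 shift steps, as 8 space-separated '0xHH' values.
Answer: 0x95 0x2D 0x5A 0xB4 0x6F 0xDE 0xBB 0x71

Derivation:
After byte 1 (0x5D): reg=0x94
After byte 2 (0xFE): reg=0x11
Register before byte 3: 0x11
After XOR with byte 0xD8: 0xC9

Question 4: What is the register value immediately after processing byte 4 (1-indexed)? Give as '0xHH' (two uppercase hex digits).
Answer: 0x24

Derivation:
After byte 1 (0x5D): reg=0x94
After byte 2 (0xFE): reg=0x11
After byte 3 (0xD8): reg=0x71
After byte 4 (0x7D): reg=0x24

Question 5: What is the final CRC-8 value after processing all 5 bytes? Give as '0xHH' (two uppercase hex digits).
Answer: 0xAB

Derivation:
After byte 1 (0x5D): reg=0x94
After byte 2 (0xFE): reg=0x11
After byte 3 (0xD8): reg=0x71
After byte 4 (0x7D): reg=0x24
After byte 5 (0x70): reg=0xAB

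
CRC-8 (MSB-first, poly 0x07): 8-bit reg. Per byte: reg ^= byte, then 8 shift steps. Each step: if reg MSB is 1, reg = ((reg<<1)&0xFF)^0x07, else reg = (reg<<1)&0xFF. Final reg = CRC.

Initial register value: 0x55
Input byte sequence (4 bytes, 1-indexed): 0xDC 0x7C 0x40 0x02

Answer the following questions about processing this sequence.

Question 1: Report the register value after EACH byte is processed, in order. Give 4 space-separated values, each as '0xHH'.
0xB6 0x78 0xA8 0x5F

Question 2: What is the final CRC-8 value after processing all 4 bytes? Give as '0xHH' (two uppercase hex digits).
After byte 1 (0xDC): reg=0xB6
After byte 2 (0x7C): reg=0x78
After byte 3 (0x40): reg=0xA8
After byte 4 (0x02): reg=0x5F

Answer: 0x5F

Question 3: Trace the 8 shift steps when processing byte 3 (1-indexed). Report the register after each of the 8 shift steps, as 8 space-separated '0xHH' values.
Answer: 0x70 0xE0 0xC7 0x89 0x15 0x2A 0x54 0xA8

Derivation:
After byte 1 (0xDC): reg=0xB6
After byte 2 (0x7C): reg=0x78
Register before byte 3: 0x78
After XOR with byte 0x40: 0x38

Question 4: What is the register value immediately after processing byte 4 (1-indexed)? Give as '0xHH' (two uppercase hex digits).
Answer: 0x5F

Derivation:
After byte 1 (0xDC): reg=0xB6
After byte 2 (0x7C): reg=0x78
After byte 3 (0x40): reg=0xA8
After byte 4 (0x02): reg=0x5F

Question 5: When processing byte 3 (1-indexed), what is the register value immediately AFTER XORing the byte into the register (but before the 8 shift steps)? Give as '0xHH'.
Register before byte 3: 0x78
Byte 3: 0x40
0x78 XOR 0x40 = 0x38

Answer: 0x38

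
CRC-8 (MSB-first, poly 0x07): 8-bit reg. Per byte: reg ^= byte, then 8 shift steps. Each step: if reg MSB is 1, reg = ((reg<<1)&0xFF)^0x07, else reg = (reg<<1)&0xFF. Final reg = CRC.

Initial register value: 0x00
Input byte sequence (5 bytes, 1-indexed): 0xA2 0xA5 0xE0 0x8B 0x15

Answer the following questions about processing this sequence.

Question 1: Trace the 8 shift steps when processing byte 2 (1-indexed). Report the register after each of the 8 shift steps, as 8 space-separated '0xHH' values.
Answer: 0x83 0x01 0x02 0x04 0x08 0x10 0x20 0x40

Derivation:
After byte 1 (0xA2): reg=0x67
Register before byte 2: 0x67
After XOR with byte 0xA5: 0xC2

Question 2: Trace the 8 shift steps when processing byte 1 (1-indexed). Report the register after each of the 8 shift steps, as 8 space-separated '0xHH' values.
Register before byte 1: 0x00
After XOR with byte 0xA2: 0xA2

Answer: 0x43 0x86 0x0B 0x16 0x2C 0x58 0xB0 0x67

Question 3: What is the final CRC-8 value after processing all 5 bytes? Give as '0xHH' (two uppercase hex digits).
Answer: 0x02

Derivation:
After byte 1 (0xA2): reg=0x67
After byte 2 (0xA5): reg=0x40
After byte 3 (0xE0): reg=0x69
After byte 4 (0x8B): reg=0xA0
After byte 5 (0x15): reg=0x02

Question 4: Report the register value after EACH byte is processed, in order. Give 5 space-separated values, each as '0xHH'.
0x67 0x40 0x69 0xA0 0x02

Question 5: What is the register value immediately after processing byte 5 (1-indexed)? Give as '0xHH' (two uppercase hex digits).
After byte 1 (0xA2): reg=0x67
After byte 2 (0xA5): reg=0x40
After byte 3 (0xE0): reg=0x69
After byte 4 (0x8B): reg=0xA0
After byte 5 (0x15): reg=0x02

Answer: 0x02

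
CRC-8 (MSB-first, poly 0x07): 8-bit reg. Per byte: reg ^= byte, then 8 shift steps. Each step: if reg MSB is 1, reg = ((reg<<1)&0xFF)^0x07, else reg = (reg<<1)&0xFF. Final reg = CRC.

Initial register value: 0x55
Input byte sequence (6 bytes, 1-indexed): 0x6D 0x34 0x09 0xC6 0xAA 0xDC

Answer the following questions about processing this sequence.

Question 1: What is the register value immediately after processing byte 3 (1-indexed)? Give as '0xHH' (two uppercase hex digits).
After byte 1 (0x6D): reg=0xA8
After byte 2 (0x34): reg=0xDD
After byte 3 (0x09): reg=0x22

Answer: 0x22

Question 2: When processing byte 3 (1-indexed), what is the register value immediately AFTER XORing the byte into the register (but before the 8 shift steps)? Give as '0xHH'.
Register before byte 3: 0xDD
Byte 3: 0x09
0xDD XOR 0x09 = 0xD4

Answer: 0xD4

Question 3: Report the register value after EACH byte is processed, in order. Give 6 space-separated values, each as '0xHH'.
0xA8 0xDD 0x22 0xB2 0x48 0xE5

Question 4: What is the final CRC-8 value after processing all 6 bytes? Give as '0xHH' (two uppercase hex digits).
Answer: 0xE5

Derivation:
After byte 1 (0x6D): reg=0xA8
After byte 2 (0x34): reg=0xDD
After byte 3 (0x09): reg=0x22
After byte 4 (0xC6): reg=0xB2
After byte 5 (0xAA): reg=0x48
After byte 6 (0xDC): reg=0xE5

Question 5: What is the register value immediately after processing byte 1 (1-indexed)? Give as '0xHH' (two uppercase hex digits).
Answer: 0xA8

Derivation:
After byte 1 (0x6D): reg=0xA8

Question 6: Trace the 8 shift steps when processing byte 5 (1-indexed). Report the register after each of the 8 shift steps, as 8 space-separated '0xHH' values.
After byte 1 (0x6D): reg=0xA8
After byte 2 (0x34): reg=0xDD
After byte 3 (0x09): reg=0x22
After byte 4 (0xC6): reg=0xB2
Register before byte 5: 0xB2
After XOR with byte 0xAA: 0x18

Answer: 0x30 0x60 0xC0 0x87 0x09 0x12 0x24 0x48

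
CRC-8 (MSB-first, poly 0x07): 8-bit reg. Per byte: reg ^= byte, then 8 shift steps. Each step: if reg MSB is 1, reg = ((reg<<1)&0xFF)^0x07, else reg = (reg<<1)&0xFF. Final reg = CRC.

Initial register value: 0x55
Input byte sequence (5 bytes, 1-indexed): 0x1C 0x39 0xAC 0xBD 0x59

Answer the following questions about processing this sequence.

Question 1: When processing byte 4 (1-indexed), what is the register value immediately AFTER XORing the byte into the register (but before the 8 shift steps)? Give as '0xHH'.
Register before byte 4: 0xB5
Byte 4: 0xBD
0xB5 XOR 0xBD = 0x08

Answer: 0x08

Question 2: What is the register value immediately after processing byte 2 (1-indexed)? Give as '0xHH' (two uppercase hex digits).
Answer: 0x49

Derivation:
After byte 1 (0x1C): reg=0xF8
After byte 2 (0x39): reg=0x49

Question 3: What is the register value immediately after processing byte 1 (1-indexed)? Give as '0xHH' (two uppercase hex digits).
Answer: 0xF8

Derivation:
After byte 1 (0x1C): reg=0xF8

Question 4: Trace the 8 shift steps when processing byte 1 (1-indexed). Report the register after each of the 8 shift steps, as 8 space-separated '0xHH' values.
Register before byte 1: 0x55
After XOR with byte 0x1C: 0x49

Answer: 0x92 0x23 0x46 0x8C 0x1F 0x3E 0x7C 0xF8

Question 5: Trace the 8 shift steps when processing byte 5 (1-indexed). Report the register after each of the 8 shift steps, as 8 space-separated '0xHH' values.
After byte 1 (0x1C): reg=0xF8
After byte 2 (0x39): reg=0x49
After byte 3 (0xAC): reg=0xB5
After byte 4 (0xBD): reg=0x38
Register before byte 5: 0x38
After XOR with byte 0x59: 0x61

Answer: 0xC2 0x83 0x01 0x02 0x04 0x08 0x10 0x20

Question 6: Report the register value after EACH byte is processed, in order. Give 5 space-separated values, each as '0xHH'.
0xF8 0x49 0xB5 0x38 0x20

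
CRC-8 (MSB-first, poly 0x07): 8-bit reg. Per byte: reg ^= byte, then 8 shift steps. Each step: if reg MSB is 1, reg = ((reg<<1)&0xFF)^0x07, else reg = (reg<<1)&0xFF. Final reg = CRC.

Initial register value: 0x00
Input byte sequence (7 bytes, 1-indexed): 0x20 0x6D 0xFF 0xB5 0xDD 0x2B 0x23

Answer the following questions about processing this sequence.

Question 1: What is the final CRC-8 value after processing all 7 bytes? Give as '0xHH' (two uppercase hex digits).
After byte 1 (0x20): reg=0xE0
After byte 2 (0x6D): reg=0xAA
After byte 3 (0xFF): reg=0xAC
After byte 4 (0xB5): reg=0x4F
After byte 5 (0xDD): reg=0xF7
After byte 6 (0x2B): reg=0x1A
After byte 7 (0x23): reg=0xAF

Answer: 0xAF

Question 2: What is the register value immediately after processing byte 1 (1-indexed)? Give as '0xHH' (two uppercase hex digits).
Answer: 0xE0

Derivation:
After byte 1 (0x20): reg=0xE0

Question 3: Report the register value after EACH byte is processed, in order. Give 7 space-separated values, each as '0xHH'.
0xE0 0xAA 0xAC 0x4F 0xF7 0x1A 0xAF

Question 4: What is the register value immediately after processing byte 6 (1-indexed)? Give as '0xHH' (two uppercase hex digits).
Answer: 0x1A

Derivation:
After byte 1 (0x20): reg=0xE0
After byte 2 (0x6D): reg=0xAA
After byte 3 (0xFF): reg=0xAC
After byte 4 (0xB5): reg=0x4F
After byte 5 (0xDD): reg=0xF7
After byte 6 (0x2B): reg=0x1A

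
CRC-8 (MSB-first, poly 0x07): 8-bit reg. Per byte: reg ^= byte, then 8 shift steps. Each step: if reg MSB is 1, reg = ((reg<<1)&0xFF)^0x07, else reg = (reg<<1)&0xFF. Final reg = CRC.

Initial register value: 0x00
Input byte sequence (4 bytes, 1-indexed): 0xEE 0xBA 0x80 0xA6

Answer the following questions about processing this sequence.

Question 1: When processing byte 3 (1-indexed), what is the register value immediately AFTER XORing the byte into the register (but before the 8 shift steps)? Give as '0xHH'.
Register before byte 3: 0xBA
Byte 3: 0x80
0xBA XOR 0x80 = 0x3A

Answer: 0x3A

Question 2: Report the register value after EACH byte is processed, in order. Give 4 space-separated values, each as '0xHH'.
0x84 0xBA 0xA6 0x00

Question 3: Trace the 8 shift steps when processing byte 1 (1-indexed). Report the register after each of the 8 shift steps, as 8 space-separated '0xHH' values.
Register before byte 1: 0x00
After XOR with byte 0xEE: 0xEE

Answer: 0xDB 0xB1 0x65 0xCA 0x93 0x21 0x42 0x84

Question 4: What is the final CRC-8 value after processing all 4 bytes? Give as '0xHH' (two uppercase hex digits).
Answer: 0x00

Derivation:
After byte 1 (0xEE): reg=0x84
After byte 2 (0xBA): reg=0xBA
After byte 3 (0x80): reg=0xA6
After byte 4 (0xA6): reg=0x00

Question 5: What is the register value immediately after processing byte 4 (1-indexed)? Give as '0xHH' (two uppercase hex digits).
Answer: 0x00

Derivation:
After byte 1 (0xEE): reg=0x84
After byte 2 (0xBA): reg=0xBA
After byte 3 (0x80): reg=0xA6
After byte 4 (0xA6): reg=0x00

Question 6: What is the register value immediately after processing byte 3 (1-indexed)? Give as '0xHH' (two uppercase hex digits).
After byte 1 (0xEE): reg=0x84
After byte 2 (0xBA): reg=0xBA
After byte 3 (0x80): reg=0xA6

Answer: 0xA6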